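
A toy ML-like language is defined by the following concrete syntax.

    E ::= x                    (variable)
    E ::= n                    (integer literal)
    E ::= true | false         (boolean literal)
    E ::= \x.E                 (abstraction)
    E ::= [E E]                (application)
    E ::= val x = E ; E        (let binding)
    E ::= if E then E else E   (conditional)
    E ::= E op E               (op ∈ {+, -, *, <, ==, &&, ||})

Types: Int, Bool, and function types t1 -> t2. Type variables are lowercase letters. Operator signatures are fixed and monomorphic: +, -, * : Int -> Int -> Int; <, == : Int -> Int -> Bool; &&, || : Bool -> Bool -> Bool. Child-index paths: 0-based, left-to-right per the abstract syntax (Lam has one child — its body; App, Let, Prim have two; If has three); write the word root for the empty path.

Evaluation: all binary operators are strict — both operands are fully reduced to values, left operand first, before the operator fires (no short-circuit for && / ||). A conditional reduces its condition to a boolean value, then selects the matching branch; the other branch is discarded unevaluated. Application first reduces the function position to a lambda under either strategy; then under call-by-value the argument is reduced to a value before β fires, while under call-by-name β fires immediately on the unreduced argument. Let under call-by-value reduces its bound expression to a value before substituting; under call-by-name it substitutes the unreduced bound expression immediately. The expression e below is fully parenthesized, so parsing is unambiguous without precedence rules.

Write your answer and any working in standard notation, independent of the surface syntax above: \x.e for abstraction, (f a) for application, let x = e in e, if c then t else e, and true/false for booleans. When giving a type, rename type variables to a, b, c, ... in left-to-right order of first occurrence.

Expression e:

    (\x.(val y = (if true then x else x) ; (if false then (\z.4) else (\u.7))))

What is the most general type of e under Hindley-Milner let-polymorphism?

Trace:
  unify Bool ~ Bool
x : a
x : a
  unify a ~ a
let y : a
  unify Bool ~ Bool
\z._ : b -> Int
\u._ : c -> Int
  unify b -> Int ~ c -> Int
  unify b ~ c
  unify Int ~ Int
\x._ : a -> c -> Int

Answer: a -> b -> Int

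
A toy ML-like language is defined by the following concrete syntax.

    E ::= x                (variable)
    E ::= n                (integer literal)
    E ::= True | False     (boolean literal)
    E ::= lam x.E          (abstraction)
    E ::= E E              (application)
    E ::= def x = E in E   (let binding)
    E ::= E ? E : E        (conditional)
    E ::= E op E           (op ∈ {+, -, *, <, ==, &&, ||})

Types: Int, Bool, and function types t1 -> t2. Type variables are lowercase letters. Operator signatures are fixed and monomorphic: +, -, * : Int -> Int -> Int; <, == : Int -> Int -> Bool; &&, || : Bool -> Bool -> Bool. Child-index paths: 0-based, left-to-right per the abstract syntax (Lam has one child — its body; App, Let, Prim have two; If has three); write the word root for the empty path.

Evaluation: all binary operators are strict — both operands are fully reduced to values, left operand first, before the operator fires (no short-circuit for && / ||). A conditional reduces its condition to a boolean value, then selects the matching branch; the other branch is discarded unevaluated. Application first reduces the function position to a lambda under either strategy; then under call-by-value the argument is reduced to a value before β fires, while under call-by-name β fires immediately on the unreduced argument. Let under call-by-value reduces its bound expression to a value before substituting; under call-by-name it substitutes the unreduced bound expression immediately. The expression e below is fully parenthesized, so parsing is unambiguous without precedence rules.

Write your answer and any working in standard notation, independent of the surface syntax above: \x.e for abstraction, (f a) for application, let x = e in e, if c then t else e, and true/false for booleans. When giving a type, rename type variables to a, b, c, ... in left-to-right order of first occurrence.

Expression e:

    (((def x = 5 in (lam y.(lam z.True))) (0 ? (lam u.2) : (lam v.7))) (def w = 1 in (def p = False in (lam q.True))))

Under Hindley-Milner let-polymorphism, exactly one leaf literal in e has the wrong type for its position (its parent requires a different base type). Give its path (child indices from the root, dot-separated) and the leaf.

Derivation:
let x : Int
\z._ : b -> Bool
\y._ : a -> b -> Bool
  unify Int ~ Bool
  FAIL: mismatch Int ~ Bool

Answer: 0.1.0 : 0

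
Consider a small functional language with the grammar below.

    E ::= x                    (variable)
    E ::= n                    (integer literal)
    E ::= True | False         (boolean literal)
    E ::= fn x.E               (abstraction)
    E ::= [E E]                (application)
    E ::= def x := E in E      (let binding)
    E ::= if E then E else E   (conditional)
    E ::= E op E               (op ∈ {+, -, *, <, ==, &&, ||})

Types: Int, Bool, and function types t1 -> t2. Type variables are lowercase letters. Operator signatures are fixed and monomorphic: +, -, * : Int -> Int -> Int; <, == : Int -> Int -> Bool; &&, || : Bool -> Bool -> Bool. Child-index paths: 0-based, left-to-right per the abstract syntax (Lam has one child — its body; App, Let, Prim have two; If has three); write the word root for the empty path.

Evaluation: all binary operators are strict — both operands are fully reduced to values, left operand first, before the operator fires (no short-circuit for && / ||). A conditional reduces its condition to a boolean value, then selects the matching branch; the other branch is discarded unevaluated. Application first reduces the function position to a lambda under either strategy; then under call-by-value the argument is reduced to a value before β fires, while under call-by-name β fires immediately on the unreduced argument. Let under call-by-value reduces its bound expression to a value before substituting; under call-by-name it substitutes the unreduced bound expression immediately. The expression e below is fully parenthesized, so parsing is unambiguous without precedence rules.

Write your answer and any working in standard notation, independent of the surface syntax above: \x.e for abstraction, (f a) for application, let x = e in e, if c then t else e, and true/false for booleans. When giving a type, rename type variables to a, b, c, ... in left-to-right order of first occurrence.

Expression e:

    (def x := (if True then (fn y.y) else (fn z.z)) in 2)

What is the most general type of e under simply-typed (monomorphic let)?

Answer: Int

Trace:
  unify Bool ~ Bool
y : a
\y._ : a -> a
z : b
\z._ : b -> b
  unify a -> a ~ b -> b
  unify a ~ b
  unify b ~ b
let x : b -> b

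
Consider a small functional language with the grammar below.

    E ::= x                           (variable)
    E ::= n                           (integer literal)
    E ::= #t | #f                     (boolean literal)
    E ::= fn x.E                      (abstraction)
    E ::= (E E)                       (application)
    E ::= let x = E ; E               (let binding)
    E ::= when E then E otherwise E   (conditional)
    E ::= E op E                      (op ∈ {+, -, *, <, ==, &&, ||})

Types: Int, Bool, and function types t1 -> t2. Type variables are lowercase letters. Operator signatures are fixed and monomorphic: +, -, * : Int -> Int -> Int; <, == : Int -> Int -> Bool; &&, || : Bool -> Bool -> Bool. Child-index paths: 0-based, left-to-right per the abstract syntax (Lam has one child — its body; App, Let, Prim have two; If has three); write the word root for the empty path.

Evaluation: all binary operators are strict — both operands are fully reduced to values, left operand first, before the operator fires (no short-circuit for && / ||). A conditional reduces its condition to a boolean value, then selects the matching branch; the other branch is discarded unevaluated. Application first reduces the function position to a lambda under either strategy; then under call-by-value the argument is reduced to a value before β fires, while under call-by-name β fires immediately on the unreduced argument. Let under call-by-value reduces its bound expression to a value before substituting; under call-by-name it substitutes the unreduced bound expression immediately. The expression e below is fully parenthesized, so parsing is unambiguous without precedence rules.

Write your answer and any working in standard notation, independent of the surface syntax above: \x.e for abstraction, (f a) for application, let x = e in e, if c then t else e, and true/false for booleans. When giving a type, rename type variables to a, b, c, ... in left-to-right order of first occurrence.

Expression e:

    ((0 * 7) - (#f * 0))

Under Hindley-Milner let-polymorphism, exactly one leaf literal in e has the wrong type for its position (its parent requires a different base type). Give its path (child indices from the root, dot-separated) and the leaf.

Working:
  unify Int ~ Int
  unify Int ~ Int
  unify Int ~ Int
  unify Bool ~ Int
  FAIL: mismatch Bool ~ Int

Answer: 1.0 : false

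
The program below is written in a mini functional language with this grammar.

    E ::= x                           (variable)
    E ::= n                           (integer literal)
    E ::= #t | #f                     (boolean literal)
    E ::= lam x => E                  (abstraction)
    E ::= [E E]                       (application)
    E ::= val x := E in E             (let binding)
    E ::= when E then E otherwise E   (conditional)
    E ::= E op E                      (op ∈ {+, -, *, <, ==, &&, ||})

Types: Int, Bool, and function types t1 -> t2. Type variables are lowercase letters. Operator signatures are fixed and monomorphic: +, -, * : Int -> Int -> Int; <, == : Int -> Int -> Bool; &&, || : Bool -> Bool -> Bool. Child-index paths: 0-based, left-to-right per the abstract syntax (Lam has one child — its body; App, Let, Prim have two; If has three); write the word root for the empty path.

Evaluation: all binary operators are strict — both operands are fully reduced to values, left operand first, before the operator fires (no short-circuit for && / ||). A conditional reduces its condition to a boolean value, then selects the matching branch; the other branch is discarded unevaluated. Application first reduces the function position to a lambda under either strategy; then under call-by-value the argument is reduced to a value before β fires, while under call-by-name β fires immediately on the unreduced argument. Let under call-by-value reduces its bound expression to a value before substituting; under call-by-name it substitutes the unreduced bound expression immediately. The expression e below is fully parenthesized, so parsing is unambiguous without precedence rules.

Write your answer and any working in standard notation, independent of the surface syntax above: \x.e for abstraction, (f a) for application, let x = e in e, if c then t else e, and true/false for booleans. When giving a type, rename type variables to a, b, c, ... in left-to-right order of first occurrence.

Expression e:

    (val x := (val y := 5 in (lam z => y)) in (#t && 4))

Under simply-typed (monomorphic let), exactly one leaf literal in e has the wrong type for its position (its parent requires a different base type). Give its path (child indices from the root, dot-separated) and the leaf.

Answer: 1.1 : 4

Trace:
let y : Int
y : Int
\z._ : a -> Int
let x : a -> Int
  unify Bool ~ Bool
  unify Int ~ Bool
  FAIL: mismatch Int ~ Bool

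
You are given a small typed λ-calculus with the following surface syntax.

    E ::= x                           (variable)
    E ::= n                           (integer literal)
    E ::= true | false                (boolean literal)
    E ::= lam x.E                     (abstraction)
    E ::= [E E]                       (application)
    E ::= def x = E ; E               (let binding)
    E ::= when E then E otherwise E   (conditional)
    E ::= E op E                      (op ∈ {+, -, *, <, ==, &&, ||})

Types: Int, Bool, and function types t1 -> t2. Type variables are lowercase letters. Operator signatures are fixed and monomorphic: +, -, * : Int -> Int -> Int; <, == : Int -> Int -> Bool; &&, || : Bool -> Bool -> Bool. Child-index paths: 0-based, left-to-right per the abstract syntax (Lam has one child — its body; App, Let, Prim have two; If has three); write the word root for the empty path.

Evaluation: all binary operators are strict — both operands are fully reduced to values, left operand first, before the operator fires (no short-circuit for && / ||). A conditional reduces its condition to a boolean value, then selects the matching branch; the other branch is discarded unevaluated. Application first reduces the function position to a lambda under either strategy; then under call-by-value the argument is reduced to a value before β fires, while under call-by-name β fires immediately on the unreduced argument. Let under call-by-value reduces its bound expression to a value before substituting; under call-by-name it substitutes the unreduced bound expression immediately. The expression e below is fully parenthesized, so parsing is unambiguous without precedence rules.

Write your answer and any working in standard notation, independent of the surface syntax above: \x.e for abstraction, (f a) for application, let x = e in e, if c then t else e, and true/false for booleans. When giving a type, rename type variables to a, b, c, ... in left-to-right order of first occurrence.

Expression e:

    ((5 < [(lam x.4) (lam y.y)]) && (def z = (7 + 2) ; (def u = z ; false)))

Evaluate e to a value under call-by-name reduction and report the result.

Derivation:
step 0: ((5 < ((\x.4) (\y.y))) && (let z = (7 + 2) in (let u = z in false)))
step 1: [beta@0.1] ((5 < 4) && (let z = (7 + 2) in (let u = z in false)))
step 2: [delta@0] (false && (let z = (7 + 2) in (let u = z in false)))
step 3: [let@1] (false && (let u = (7 + 2) in false))
step 4: [let@1] (false && false)
step 5: [delta@root] false

Answer: false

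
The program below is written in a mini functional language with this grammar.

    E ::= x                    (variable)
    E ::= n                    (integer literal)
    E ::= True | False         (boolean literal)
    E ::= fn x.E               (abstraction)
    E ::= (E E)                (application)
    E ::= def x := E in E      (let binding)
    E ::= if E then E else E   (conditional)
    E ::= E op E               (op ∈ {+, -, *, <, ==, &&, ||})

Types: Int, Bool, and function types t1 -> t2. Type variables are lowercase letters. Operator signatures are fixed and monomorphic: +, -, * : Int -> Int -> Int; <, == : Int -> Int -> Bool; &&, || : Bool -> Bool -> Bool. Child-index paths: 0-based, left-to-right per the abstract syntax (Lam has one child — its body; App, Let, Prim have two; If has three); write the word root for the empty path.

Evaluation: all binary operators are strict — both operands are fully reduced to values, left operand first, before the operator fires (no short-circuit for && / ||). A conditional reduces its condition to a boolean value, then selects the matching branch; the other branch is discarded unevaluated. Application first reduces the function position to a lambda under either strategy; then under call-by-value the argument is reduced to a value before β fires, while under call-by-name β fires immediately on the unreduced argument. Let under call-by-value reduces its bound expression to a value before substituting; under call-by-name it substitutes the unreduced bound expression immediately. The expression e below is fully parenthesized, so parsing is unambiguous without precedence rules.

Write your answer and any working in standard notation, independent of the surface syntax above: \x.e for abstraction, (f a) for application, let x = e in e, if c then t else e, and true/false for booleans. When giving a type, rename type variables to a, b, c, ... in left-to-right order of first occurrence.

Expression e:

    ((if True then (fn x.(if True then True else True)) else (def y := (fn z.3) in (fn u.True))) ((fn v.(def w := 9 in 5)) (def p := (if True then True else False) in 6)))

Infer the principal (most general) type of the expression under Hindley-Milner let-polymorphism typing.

Trace:
  unify Bool ~ Bool
  unify Bool ~ Bool
  unify Bool ~ Bool
\x._ : a -> Bool
\z._ : b -> Int
let y : forall. b -> Int
\u._ : c -> Bool
  unify a -> Bool ~ c -> Bool
  unify a ~ c
  unify Bool ~ Bool
let w : Int
\v._ : d -> Int
  unify Bool ~ Bool
  unify Bool ~ Bool
let p : Bool
  unify d -> Int ~ Int -> e
  unify d ~ Int
  unify Int ~ e
_ _ : Int
  unify c -> Bool ~ Int -> f
  unify c ~ Int
  unify Bool ~ f
_ _ : Bool

Answer: Bool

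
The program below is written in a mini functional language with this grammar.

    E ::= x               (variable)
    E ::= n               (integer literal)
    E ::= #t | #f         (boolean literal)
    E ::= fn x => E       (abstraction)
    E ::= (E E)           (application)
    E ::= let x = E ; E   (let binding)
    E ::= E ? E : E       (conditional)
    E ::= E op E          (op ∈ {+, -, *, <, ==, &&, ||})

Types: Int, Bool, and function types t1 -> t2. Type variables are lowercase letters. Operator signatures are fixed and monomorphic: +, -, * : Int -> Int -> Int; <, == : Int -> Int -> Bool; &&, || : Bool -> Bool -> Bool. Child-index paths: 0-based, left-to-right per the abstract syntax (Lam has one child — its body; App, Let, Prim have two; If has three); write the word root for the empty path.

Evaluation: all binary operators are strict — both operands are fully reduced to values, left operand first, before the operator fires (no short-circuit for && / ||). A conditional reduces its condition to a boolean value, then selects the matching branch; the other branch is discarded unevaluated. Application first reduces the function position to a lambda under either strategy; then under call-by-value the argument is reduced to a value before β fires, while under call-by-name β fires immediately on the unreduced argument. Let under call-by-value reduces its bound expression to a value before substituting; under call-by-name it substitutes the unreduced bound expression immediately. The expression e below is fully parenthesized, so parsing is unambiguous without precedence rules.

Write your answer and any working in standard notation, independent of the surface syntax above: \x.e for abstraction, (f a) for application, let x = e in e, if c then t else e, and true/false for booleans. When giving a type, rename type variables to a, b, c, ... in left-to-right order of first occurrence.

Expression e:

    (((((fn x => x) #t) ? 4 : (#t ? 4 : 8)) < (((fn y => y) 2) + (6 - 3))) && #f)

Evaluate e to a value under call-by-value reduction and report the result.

Answer: false

Trace:
step 0: (((if ((\x.x) true) then 4 else (if true then 4 else 8)) < (((\y.y) 2) + (6 - 3))) && false)
step 1: [beta@0.0.0] (((if true then 4 else (if true then 4 else 8)) < (((\y.y) 2) + (6 - 3))) && false)
step 2: [if@0.0] ((4 < (((\y.y) 2) + (6 - 3))) && false)
step 3: [beta@0.1.0] ((4 < (2 + (6 - 3))) && false)
step 4: [delta@0.1.1] ((4 < (2 + 3)) && false)
step 5: [delta@0.1] ((4 < 5) && false)
step 6: [delta@0] (true && false)
step 7: [delta@root] false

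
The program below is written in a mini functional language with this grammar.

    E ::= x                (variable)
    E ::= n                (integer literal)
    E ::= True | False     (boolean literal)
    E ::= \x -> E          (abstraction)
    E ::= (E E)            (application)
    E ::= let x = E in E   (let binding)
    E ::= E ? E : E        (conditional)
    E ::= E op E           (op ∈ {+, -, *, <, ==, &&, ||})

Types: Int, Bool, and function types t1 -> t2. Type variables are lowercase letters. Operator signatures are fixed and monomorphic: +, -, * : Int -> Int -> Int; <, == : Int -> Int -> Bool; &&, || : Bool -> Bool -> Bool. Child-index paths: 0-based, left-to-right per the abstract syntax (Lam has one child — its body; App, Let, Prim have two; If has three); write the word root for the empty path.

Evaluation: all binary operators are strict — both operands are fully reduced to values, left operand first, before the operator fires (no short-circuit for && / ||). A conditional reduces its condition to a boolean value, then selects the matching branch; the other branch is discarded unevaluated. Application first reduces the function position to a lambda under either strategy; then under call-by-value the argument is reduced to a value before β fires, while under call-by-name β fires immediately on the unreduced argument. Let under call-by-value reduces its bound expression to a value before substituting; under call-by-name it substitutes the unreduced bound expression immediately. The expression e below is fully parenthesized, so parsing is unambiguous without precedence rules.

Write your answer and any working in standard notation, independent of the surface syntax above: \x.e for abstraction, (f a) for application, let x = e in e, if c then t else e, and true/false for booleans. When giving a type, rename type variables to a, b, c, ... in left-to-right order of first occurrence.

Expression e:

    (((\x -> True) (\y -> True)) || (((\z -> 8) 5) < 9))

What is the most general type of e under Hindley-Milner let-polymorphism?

Answer: Bool

Derivation:
\x._ : a -> Bool
\y._ : b -> Bool
  unify a -> Bool ~ (b -> Bool) -> c
  unify a ~ b -> Bool
  unify Bool ~ c
_ _ : Bool
  unify Bool ~ Bool
\z._ : d -> Int
  unify d -> Int ~ Int -> e
  unify d ~ Int
  unify Int ~ e
_ _ : Int
  unify Int ~ Int
  unify Int ~ Int
  unify Bool ~ Bool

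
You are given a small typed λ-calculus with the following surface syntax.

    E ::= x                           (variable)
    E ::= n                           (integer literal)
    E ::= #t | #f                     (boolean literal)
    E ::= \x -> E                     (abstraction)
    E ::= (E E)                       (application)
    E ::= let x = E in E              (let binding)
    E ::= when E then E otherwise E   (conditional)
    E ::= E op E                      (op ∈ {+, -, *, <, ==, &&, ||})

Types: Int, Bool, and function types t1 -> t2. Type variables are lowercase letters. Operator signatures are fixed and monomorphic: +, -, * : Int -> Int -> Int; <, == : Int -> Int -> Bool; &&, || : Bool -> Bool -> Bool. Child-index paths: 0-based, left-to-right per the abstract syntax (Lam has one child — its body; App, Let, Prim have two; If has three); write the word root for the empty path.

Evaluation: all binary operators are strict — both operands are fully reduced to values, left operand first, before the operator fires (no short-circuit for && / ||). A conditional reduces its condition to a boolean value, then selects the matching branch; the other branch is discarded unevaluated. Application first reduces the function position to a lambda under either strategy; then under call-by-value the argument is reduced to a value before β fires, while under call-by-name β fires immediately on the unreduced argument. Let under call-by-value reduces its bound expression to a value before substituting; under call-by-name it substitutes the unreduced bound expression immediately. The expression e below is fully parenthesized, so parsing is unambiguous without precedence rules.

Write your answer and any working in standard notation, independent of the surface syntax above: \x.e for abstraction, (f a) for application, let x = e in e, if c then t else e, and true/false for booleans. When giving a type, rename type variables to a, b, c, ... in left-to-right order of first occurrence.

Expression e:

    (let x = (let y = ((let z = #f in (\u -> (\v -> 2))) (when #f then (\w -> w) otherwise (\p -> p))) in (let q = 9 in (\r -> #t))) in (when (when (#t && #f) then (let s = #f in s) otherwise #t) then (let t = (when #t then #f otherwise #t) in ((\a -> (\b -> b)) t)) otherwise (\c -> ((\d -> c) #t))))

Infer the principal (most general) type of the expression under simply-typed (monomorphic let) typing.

Answer: a -> a

Derivation:
let z : Bool
\v._ : b -> Int
\u._ : a -> b -> Int
  unify Bool ~ Bool
w : c
\w._ : c -> c
p : d
\p._ : d -> d
  unify c -> c ~ d -> d
  unify c ~ d
  unify d ~ d
  unify a -> b -> Int ~ (d -> d) -> e
  unify a ~ d -> d
  unify b -> Int ~ e
_ _ : b -> Int
let y : b -> Int
let q : Int
\r._ : f -> Bool
let x : f -> Bool
  unify Bool ~ Bool
  unify Bool ~ Bool
  unify Bool ~ Bool
let s : Bool
s : Bool
  unify Bool ~ Bool
  unify Bool ~ Bool
  unify Bool ~ Bool
  unify Bool ~ Bool
let t : Bool
b : h
\b._ : h -> h
\a._ : g -> h -> h
t : Bool
  unify g -> h -> h ~ Bool -> i
  unify g ~ Bool
  unify h -> h ~ i
_ _ : h -> h
c : j
\d._ : k -> j
  unify k -> j ~ Bool -> l
  unify k ~ Bool
  unify j ~ l
_ _ : l
\c._ : l -> l
  unify h -> h ~ l -> l
  unify h ~ l
  unify l ~ l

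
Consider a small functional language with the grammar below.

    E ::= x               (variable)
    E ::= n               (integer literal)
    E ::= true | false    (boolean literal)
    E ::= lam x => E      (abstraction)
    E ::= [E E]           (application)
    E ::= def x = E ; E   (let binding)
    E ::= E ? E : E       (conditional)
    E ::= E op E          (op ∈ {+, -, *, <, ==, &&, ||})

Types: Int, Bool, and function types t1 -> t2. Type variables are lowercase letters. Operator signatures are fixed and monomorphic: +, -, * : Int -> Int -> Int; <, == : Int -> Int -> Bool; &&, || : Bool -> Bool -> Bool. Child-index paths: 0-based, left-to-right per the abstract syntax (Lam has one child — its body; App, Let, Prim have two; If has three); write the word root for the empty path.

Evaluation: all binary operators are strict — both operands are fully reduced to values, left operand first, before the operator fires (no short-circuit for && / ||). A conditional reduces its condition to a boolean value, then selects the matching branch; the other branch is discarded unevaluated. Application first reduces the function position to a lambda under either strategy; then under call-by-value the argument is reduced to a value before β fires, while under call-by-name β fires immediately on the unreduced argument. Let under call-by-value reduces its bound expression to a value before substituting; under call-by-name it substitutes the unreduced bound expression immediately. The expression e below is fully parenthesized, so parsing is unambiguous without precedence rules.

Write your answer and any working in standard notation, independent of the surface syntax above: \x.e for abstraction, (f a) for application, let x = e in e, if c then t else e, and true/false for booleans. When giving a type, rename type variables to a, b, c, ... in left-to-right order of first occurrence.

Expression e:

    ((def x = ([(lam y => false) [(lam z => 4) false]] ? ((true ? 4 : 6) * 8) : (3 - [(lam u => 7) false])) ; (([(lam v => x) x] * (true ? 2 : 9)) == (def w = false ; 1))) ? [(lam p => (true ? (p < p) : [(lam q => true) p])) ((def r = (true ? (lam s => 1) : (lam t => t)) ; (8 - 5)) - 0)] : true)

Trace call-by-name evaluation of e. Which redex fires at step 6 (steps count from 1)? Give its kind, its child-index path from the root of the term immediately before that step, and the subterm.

Derivation:
step 0: (if (let x = (if ((\y.false) ((\z.4) false)) then ((if true then 4 else 6) * 8) else (3 - ((\u.7) false))) in ((((\v.x) x) * (if true then 2 else 9)) == (let w = false in 1))) then ((\p.(if true then (p < p) else ((\q.true) p))) ((let r = (if true then (\s.1) else (\t.t)) in (8 - 5)) - 0)) else true)
step 1: [let@0] (if ((((\v.(if ((\y.false) ((\z.4) false)) then ((if true then 4 else 6) * 8) else (3 - ((\u.7) false)))) (if ((\y.false) ((\z.4) false)) then ((if true then 4 else 6) * 8) else (3 - ((\u.7) false)))) * (if true then 2 else 9)) == (let w = false in 1)) then ((\p.(if true then (p < p) else ((\q.true) p))) ((let r = (if true then (\s.1) else (\t.t)) in (8 - 5)) - 0)) else true)
step 2: [beta@0.0.0] (if (((if ((\y.false) ((\z.4) false)) then ((if true then 4 else 6) * 8) else (3 - ((\u.7) false))) * (if true then 2 else 9)) == (let w = false in 1)) then ((\p.(if true then (p < p) else ((\q.true) p))) ((let r = (if true then (\s.1) else (\t.t)) in (8 - 5)) - 0)) else true)
step 3: [beta@0.0.0.0] (if (((if false then ((if true then 4 else 6) * 8) else (3 - ((\u.7) false))) * (if true then 2 else 9)) == (let w = false in 1)) then ((\p.(if true then (p < p) else ((\q.true) p))) ((let r = (if true then (\s.1) else (\t.t)) in (8 - 5)) - 0)) else true)
step 4: [if@0.0.0] (if (((3 - ((\u.7) false)) * (if true then 2 else 9)) == (let w = false in 1)) then ((\p.(if true then (p < p) else ((\q.true) p))) ((let r = (if true then (\s.1) else (\t.t)) in (8 - 5)) - 0)) else true)
step 5: [beta@0.0.0.1] (if (((3 - 7) * (if true then 2 else 9)) == (let w = false in 1)) then ((\p.(if true then (p < p) else ((\q.true) p))) ((let r = (if true then (\s.1) else (\t.t)) in (8 - 5)) - 0)) else true)
step 6: [delta@0.0.0] (if ((-4 * (if true then 2 else 9)) == (let w = false in 1)) then ((\p.(if true then (p < p) else ((\q.true) p))) ((let r = (if true then (\s.1) else (\t.t)) in (8 - 5)) - 0)) else true)

Answer: delta at 0.0.0 : (3 - 7)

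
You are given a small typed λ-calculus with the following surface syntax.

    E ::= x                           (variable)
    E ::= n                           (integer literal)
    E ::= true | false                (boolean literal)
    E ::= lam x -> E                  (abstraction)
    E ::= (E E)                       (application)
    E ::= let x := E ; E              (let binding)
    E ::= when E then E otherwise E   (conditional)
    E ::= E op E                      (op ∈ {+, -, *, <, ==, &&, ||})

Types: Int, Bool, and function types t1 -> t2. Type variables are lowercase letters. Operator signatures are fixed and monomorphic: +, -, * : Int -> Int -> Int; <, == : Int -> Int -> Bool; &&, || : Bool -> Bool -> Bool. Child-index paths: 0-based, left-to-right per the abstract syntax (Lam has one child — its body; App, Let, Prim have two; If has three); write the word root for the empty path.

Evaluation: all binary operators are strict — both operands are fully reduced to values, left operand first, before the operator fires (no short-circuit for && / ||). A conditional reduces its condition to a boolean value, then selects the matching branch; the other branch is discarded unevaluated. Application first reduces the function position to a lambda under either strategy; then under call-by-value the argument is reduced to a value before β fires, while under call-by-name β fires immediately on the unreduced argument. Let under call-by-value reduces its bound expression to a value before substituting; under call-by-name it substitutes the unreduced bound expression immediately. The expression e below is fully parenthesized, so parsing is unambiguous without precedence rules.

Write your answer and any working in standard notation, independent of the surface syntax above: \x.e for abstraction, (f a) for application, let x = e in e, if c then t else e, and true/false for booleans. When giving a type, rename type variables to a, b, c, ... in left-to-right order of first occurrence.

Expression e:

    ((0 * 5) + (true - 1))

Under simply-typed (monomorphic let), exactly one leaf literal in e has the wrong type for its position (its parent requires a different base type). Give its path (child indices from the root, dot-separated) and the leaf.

Derivation:
  unify Int ~ Int
  unify Int ~ Int
  unify Int ~ Int
  unify Bool ~ Int
  FAIL: mismatch Bool ~ Int

Answer: 1.0 : true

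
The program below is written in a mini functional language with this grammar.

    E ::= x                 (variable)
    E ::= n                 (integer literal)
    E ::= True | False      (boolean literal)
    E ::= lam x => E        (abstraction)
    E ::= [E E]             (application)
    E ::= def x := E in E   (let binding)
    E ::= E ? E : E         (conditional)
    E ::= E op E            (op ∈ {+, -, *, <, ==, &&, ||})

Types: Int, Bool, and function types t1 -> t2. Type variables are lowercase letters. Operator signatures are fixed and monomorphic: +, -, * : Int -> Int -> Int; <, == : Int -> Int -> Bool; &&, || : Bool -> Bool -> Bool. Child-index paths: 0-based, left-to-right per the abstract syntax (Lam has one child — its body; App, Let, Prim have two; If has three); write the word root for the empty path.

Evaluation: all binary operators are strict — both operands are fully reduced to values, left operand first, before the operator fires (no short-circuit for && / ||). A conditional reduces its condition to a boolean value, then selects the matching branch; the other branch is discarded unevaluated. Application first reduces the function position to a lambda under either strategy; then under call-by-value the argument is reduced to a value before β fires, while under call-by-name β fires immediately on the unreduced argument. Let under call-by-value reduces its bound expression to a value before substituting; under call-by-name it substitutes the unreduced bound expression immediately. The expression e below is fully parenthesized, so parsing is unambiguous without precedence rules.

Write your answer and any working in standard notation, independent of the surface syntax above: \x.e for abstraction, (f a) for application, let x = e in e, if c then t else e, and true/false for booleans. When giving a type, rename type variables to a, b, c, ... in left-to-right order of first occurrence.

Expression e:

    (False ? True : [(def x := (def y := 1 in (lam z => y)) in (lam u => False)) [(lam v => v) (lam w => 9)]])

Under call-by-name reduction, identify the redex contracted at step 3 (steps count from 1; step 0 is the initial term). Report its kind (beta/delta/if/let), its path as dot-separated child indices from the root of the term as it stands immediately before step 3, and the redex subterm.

Answer: beta at root : ((\u.false) ((\v.v) (\w.9)))

Trace:
step 0: (if false then true else ((let x = (let y = 1 in (\z.y)) in (\u.false)) ((\v.v) (\w.9))))
step 1: [if@root] ((let x = (let y = 1 in (\z.y)) in (\u.false)) ((\v.v) (\w.9)))
step 2: [let@0] ((\u.false) ((\v.v) (\w.9)))
step 3: [beta@root] false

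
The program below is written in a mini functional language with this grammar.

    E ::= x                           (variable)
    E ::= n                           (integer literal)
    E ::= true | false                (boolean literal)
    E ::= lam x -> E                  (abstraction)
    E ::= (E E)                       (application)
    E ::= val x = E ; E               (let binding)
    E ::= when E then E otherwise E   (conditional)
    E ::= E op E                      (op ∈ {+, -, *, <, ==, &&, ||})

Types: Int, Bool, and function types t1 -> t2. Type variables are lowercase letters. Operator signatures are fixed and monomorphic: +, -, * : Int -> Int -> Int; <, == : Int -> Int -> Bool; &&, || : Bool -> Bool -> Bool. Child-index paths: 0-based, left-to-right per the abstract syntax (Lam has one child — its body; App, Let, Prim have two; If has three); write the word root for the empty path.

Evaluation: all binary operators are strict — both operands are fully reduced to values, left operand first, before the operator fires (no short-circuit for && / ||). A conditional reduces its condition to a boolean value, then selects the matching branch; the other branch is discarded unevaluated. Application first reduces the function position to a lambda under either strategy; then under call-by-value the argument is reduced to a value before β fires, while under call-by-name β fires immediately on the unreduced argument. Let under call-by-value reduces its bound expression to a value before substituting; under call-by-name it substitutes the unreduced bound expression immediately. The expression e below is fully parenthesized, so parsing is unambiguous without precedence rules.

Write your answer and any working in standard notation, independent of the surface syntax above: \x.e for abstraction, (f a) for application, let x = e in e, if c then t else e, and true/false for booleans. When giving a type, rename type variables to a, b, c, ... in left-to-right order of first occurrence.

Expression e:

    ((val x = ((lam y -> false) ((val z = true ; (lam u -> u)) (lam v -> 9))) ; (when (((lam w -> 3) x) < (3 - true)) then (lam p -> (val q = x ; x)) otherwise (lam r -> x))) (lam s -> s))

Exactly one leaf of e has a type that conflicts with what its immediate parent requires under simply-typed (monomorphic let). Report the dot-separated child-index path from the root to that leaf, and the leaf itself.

Working:
\y._ : a -> Bool
let z : Bool
u : b
\u._ : b -> b
\v._ : c -> Int
  unify b -> b ~ (c -> Int) -> d
  unify b ~ c -> Int
  unify c -> Int ~ d
_ _ : c -> Int
  unify a -> Bool ~ (c -> Int) -> e
  unify a ~ c -> Int
  unify Bool ~ e
_ _ : Bool
let x : Bool
\w._ : f -> Int
x : Bool
  unify f -> Int ~ Bool -> g
  unify f ~ Bool
  unify Int ~ g
_ _ : Int
  unify Int ~ Int
  unify Int ~ Int
  unify Bool ~ Int
  FAIL: mismatch Bool ~ Int

Answer: 0.1.0.1.1 : true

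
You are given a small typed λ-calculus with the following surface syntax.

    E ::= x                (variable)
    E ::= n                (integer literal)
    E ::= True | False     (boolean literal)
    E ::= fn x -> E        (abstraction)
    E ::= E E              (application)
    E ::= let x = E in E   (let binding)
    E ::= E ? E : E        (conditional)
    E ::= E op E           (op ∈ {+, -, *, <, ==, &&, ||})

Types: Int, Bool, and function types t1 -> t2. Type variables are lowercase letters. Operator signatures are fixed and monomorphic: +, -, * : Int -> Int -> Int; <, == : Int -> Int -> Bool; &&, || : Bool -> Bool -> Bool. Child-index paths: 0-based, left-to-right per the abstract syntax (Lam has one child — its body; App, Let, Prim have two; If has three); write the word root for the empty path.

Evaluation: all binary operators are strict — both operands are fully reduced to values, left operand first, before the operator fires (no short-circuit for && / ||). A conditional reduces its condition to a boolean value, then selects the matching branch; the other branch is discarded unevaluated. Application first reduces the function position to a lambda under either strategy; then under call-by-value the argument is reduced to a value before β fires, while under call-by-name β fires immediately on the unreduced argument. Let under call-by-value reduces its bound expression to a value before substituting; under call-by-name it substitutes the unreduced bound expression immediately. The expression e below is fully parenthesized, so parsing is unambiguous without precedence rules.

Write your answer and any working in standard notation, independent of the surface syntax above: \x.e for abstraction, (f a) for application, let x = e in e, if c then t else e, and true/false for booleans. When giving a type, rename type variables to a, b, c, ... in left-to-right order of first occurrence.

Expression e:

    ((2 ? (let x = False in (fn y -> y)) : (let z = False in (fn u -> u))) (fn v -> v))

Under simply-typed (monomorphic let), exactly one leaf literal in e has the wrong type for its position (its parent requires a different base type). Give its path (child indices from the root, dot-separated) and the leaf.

Answer: 0.0 : 2

Working:
  unify Int ~ Bool
  FAIL: mismatch Int ~ Bool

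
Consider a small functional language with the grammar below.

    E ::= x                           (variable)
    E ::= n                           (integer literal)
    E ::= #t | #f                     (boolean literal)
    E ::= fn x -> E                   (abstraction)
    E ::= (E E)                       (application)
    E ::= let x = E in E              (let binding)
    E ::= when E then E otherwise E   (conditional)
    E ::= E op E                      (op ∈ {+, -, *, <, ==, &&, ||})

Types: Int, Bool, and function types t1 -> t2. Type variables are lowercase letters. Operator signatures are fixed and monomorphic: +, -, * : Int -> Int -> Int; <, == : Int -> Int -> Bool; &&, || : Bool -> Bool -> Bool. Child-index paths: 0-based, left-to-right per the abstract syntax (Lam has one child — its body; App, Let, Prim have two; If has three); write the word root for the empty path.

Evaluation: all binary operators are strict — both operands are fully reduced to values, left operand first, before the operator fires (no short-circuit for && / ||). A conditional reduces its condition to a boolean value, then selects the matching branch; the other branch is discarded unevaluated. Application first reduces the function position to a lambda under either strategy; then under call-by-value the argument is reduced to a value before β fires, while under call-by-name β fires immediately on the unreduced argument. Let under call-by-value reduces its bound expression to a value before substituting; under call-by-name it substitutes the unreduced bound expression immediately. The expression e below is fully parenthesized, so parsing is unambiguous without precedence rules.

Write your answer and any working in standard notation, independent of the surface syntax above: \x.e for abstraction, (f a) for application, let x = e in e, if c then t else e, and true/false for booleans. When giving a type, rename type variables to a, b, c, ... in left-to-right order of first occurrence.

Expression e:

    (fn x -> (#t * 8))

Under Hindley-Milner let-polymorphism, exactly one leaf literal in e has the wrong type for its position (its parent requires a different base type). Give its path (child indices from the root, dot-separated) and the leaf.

Answer: 0.0 : true

Working:
  unify Bool ~ Int
  FAIL: mismatch Bool ~ Int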